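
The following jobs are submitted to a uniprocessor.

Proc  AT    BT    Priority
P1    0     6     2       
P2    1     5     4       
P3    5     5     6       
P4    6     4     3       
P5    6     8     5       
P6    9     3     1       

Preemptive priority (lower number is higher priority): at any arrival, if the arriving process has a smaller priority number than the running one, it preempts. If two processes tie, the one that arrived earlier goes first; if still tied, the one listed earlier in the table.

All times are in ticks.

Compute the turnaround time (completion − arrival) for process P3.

Schedule: | P1 0-6 | P4 6-9 | P6 9-12 | P4 12-13 | P2 13-18 | P5 18-26 | P3 26-31 |
Completion: P1=6  P2=18  P3=31  P4=13  P5=26  P6=12
Turnaround (C−A): P1=6  P2=17  P3=26  P4=7  P5=20  P6=3
Turnaround(P3) = completion − arrival = 31 − 5 = 26

26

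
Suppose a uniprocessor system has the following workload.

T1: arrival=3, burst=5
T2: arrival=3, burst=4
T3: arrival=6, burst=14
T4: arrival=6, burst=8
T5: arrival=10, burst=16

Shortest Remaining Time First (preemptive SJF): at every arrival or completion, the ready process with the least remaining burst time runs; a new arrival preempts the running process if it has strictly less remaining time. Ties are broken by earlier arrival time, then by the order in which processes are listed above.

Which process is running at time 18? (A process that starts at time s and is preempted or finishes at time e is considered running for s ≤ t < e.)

Schedule: | idle 0-3 | T2 3-7 | T1 7-12 | T4 12-20 | T3 20-34 | T5 34-50 |
Completion: T1=12  T2=7  T3=34  T4=20  T5=50
Turnaround (C−A): T1=9  T2=4  T3=28  T4=14  T5=40

T4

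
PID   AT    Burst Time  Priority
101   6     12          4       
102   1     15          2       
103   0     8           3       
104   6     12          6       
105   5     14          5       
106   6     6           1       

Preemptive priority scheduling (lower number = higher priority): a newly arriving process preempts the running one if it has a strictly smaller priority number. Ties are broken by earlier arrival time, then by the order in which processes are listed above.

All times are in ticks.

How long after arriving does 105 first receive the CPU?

36

Gantt: | 103 0-1 | 102 1-6 | 106 6-12 | 102 12-22 | 103 22-29 | 101 29-41 | 105 41-55 | 104 55-67 |
Completion: 101=41  102=22  103=29  104=67  105=55  106=12
Turnaround (C−A): 101=35  102=21  103=29  104=61  105=50  106=6
Response(105) = first start − arrival = 41 − 5 = 36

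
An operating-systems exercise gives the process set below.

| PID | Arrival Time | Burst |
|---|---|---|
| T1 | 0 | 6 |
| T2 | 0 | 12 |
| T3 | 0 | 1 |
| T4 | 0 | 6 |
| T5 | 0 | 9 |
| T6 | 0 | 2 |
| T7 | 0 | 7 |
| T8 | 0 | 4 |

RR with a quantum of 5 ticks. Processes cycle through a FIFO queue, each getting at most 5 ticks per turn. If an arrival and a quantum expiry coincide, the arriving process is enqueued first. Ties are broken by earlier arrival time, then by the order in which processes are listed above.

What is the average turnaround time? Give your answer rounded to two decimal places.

Schedule: | T1 0-5 | T2 5-10 | T3 10-11 | T4 11-16 | T5 16-21 | T6 21-23 | T7 23-28 | T8 28-32 | T1 32-33 | T2 33-38 | T4 38-39 | T5 39-43 | T7 43-45 | T2 45-47 |
Completion: T1=33  T2=47  T3=11  T4=39  T5=43  T6=23  T7=45  T8=32
Turnaround times: T1=33, T2=47, T3=11, T4=39, T5=43, T6=23, T7=45, T8=32
Average turnaround = (33+47+11+39+43+23+45+32) / 8 = 273/8 = 34.13

34.13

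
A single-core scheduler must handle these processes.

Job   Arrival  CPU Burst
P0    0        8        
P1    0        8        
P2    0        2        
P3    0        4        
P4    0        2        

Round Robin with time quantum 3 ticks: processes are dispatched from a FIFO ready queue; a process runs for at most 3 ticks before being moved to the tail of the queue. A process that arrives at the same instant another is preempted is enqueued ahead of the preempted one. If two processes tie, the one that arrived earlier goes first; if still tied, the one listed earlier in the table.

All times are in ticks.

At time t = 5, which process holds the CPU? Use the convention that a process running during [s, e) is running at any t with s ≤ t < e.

P1

Timeline: | P0 0-3 | P1 3-6 | P2 6-8 | P3 8-11 | P4 11-13 | P0 13-16 | P1 16-19 | P3 19-20 | P0 20-22 | P1 22-24 |
Completion: P0=22  P1=24  P2=8  P3=20  P4=13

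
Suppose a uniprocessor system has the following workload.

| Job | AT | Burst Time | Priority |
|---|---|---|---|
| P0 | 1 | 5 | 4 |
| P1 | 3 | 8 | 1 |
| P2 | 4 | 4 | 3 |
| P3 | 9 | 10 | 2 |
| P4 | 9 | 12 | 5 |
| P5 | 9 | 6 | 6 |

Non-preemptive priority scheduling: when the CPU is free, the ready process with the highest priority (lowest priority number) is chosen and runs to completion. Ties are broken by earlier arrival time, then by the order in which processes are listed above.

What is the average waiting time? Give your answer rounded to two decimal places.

13.00

Schedule: | idle 0-1 | P0 1-6 | P1 6-14 | P3 14-24 | P2 24-28 | P4 28-40 | P5 40-46 |
Completion: P0=6  P1=14  P2=28  P3=24  P4=40  P5=46
Waiting times: P0=0, P1=3, P2=20, P3=5, P4=19, P5=31
Average waiting = (0+3+20+5+19+31) / 6 = 78/6 = 13.00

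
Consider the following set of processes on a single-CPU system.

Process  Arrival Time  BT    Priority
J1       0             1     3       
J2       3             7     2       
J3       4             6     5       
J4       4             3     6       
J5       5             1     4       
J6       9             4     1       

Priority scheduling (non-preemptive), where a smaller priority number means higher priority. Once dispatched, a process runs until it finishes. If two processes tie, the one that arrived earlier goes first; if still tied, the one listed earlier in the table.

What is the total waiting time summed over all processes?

38

Gantt: | J1 0-1 | idle 1-3 | J2 3-10 | J6 10-14 | J5 14-15 | J3 15-21 | J4 21-24 |
Completion: J1=1  J2=10  J3=21  J4=24  J5=15  J6=14
Waiting = turnaround − burst: J1=0, J2=0, J3=11, J4=17, J5=9, J6=1
Total waiting = 0 + 0 + 11 + 17 + 9 + 1 = 38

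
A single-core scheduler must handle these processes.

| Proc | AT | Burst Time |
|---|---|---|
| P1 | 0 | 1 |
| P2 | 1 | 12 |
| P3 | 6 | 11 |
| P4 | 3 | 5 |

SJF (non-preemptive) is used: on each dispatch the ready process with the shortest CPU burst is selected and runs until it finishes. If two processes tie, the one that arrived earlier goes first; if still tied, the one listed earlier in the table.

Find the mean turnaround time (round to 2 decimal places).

12.75

Schedule: | P1 0-1 | P2 1-13 | P4 13-18 | P3 18-29 |
Completion: P1=1  P2=13  P3=29  P4=18
Turnaround (C−A): P1=1  P2=12  P3=23  P4=15
Turnaround times: P1=1, P2=12, P3=23, P4=15
Average turnaround = (1+12+23+15) / 4 = 51/4 = 12.75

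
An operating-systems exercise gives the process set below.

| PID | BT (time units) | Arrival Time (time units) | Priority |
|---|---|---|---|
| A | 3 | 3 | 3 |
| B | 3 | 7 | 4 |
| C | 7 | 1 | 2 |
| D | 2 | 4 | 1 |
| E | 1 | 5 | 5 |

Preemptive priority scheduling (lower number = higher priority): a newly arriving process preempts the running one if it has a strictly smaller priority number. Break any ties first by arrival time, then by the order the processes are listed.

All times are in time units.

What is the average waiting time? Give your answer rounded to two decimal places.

5.20

Schedule: | idle 0-1 | C 1-4 | D 4-6 | C 6-10 | A 10-13 | B 13-16 | E 16-17 |
Completion: A=13  B=16  C=10  D=6  E=17
Waiting times: A=7, B=6, C=2, D=0, E=11
Average waiting = (7+6+2+0+11) / 5 = 26/5 = 5.20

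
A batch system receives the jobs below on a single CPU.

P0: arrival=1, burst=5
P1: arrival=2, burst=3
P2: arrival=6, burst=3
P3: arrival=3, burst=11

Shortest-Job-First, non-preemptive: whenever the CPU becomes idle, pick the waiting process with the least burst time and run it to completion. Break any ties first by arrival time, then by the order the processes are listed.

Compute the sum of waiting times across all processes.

16

Gantt: | idle 0-1 | P0 1-6 | P1 6-9 | P2 9-12 | P3 12-23 |
Completion: P0=6  P1=9  P2=12  P3=23
Turnaround (C−A): P0=5  P1=7  P2=6  P3=20
Waiting = turnaround − burst: P0=0, P1=4, P2=3, P3=9
Total waiting = 0 + 4 + 3 + 9 = 16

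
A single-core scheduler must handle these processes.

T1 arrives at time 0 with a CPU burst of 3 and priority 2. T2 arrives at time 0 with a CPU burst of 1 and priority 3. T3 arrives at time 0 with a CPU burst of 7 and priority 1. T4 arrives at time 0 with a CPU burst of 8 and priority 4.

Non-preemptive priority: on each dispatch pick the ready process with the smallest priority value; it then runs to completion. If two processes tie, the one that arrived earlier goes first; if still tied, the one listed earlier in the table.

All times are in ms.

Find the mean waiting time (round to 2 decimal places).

7.00

Timeline: | T3 0-7 | T1 7-10 | T2 10-11 | T4 11-19 |
Completion: T1=10  T2=11  T3=7  T4=19
Turnaround (C−A): T1=10  T2=11  T3=7  T4=19
Waiting times: T1=7, T2=10, T3=0, T4=11
Average waiting = (7+10+0+11) / 4 = 28/4 = 7.00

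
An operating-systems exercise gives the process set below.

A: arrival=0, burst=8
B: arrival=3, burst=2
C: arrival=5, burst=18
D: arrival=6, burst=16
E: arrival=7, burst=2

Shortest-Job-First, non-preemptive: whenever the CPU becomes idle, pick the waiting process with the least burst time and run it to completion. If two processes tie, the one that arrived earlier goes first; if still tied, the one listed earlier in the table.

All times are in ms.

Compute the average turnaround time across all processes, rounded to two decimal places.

16.60

Timeline: | A 0-8 | B 8-10 | E 10-12 | D 12-28 | C 28-46 |
Completion: A=8  B=10  C=46  D=28  E=12
Turnaround (C−A): A=8  B=7  C=41  D=22  E=5
Turnaround times: A=8, B=7, C=41, D=22, E=5
Average turnaround = (8+7+41+22+5) / 5 = 83/5 = 16.60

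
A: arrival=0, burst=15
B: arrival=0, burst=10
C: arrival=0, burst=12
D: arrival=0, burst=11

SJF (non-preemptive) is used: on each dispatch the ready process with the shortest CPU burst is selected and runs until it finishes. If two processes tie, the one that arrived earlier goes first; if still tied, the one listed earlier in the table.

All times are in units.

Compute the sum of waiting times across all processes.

Schedule: | B 0-10 | D 10-21 | C 21-33 | A 33-48 |
Completion: A=48  B=10  C=33  D=21
Turnaround (C−A): A=48  B=10  C=33  D=21
Waiting = turnaround − burst: A=33, B=0, C=21, D=10
Total waiting = 33 + 0 + 21 + 10 = 64

64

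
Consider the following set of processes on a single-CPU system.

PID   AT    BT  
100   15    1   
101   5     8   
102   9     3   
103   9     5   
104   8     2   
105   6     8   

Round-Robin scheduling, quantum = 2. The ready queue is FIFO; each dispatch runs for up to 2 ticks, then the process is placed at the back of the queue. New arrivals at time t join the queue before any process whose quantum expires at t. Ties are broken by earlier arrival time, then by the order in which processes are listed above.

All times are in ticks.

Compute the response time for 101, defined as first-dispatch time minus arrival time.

0

Timeline: | idle 0-5 | 101 5-7 | 105 7-9 | 101 9-11 | 104 11-13 | 102 13-15 | 103 15-17 | 105 17-19 | 101 19-21 | 100 21-22 | 102 22-23 | 103 23-25 | 105 25-27 | 101 27-29 | 103 29-30 | 105 30-32 |
Completion: 100=22  101=29  102=23  103=30  104=13  105=32
Turnaround (C−A): 100=7  101=24  102=14  103=21  104=5  105=26
Response(101) = first start − arrival = 5 − 5 = 0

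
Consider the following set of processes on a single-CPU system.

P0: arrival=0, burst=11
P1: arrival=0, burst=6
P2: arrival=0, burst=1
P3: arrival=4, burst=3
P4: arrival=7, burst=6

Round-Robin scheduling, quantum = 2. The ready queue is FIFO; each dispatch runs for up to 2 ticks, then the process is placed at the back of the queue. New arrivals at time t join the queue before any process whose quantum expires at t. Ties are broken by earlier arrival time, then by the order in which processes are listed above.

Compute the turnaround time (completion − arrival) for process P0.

27

Timeline: | P0 0-2 | P1 2-4 | P2 4-5 | P0 5-7 | P3 7-9 | P1 9-11 | P4 11-13 | P0 13-15 | P3 15-16 | P1 16-18 | P4 18-20 | P0 20-22 | P4 22-24 | P0 24-27 |
Completion: P0=27  P1=18  P2=5  P3=16  P4=24
Turnaround (C−A): P0=27  P1=18  P2=5  P3=12  P4=17
Turnaround(P0) = completion − arrival = 27 − 0 = 27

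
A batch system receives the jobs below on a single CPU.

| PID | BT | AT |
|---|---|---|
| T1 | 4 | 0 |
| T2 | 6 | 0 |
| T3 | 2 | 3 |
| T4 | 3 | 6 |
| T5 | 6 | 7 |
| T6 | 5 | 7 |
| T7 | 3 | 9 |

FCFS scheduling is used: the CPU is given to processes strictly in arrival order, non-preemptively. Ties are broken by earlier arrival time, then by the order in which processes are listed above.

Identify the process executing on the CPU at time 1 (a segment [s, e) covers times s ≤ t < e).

T1

Gantt: | T1 0-4 | T2 4-10 | T3 10-12 | T4 12-15 | T5 15-21 | T6 21-26 | T7 26-29 |
Completion: T1=4  T2=10  T3=12  T4=15  T5=21  T6=26  T7=29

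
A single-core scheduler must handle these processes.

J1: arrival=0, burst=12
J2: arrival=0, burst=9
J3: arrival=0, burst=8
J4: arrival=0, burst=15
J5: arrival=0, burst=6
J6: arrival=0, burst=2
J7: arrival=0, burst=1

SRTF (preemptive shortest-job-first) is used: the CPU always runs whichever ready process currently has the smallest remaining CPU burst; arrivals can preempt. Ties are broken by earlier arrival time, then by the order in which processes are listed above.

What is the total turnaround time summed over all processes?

Gantt: | J7 0-1 | J6 1-3 | J5 3-9 | J3 9-17 | J2 17-26 | J1 26-38 | J4 38-53 |
Completion: J1=38  J2=26  J3=17  J4=53  J5=9  J6=3  J7=1
Turnaround (C−A): J1=38  J2=26  J3=17  J4=53  J5=9  J6=3  J7=1
Turnaround = completion − arrival: J1=38, J2=26, J3=17, J4=53, J5=9, J6=3, J7=1
Total turnaround = 38 + 26 + 17 + 53 + 9 + 3 + 1 = 147

147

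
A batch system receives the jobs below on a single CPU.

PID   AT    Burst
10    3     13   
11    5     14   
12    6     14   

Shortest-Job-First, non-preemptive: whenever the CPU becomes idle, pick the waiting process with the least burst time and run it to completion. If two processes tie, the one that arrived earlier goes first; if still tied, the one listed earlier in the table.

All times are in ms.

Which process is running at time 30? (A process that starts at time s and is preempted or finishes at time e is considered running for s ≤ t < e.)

Timeline: | idle 0-3 | 10 3-16 | 11 16-30 | 12 30-44 |
Completion: 10=16  11=30  12=44

12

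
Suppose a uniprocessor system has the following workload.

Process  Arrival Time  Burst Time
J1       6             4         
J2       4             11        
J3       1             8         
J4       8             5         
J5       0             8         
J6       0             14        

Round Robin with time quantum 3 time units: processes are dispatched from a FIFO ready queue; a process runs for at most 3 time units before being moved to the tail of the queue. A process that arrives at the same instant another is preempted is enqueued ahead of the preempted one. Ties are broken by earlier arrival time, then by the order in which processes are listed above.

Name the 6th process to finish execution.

J6

Timeline: | J5 0-3 | J6 3-6 | J3 6-9 | J5 9-12 | J2 12-15 | J1 15-18 | J6 18-21 | J4 21-24 | J3 24-27 | J5 27-29 | J2 29-32 | J1 32-33 | J6 33-36 | J4 36-38 | J3 38-40 | J2 40-43 | J6 43-46 | J2 46-48 | J6 48-50 |
Completion: J1=33  J2=48  J3=40  J4=38  J5=29  J6=50
Turnaround (C−A): J1=27  J2=44  J3=39  J4=30  J5=29  J6=50
Finish order: J5 → J1 → J4 → J3 → J2 → J6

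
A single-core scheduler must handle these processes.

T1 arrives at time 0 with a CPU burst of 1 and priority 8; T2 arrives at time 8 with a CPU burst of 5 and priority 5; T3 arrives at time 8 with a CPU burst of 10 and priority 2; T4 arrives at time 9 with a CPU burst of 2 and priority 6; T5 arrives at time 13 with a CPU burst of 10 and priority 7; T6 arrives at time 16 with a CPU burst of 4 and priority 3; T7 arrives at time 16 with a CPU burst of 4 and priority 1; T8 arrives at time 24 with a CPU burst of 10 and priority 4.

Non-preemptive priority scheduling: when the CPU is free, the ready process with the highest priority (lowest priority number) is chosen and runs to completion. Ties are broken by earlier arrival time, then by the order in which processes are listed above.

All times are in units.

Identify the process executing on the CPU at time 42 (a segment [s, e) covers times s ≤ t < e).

Schedule: | T1 0-1 | idle 1-8 | T3 8-18 | T7 18-22 | T6 22-26 | T8 26-36 | T2 36-41 | T4 41-43 | T5 43-53 |
Completion: T1=1  T2=41  T3=18  T4=43  T5=53  T6=26  T7=22  T8=36
Turnaround (C−A): T1=1  T2=33  T3=10  T4=34  T5=40  T6=10  T7=6  T8=12

T4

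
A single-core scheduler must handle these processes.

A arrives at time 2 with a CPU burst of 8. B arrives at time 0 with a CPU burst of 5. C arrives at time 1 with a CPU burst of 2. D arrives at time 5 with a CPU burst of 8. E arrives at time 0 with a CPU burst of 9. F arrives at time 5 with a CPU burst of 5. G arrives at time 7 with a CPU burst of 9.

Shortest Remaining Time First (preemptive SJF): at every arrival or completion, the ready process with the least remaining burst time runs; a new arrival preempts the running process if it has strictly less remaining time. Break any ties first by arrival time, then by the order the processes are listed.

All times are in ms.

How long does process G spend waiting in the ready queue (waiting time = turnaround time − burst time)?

Timeline: | B 0-1 | C 1-3 | B 3-7 | F 7-12 | A 12-20 | D 20-28 | E 28-37 | G 37-46 |
Completion: A=20  B=7  C=3  D=28  E=37  F=12  G=46
Turnaround (C−A): A=18  B=7  C=2  D=23  E=37  F=7  G=39
Waiting(G) = turnaround − burst = 39 − 9 = 30

30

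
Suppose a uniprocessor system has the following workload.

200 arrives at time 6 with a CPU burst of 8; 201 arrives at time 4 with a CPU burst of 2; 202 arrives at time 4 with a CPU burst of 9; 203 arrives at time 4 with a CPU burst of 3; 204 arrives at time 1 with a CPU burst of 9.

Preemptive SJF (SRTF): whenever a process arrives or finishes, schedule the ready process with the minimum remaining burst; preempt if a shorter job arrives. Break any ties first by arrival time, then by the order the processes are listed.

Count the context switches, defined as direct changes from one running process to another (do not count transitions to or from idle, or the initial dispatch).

5

Timeline: | idle 0-1 | 204 1-4 | 201 4-6 | 203 6-9 | 204 9-15 | 200 15-23 | 202 23-32 |
Completion: 200=23  201=6  202=32  203=9  204=15
Turnaround (C−A): 200=17  201=2  202=28  203=5  204=14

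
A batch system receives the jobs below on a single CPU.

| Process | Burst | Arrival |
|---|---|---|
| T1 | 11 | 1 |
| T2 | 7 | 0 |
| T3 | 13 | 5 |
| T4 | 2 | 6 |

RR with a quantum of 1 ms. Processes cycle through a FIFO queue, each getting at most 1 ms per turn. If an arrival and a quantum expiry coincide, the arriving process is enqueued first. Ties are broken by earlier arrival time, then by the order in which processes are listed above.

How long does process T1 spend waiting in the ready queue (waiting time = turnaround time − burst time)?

Timeline: | T2 0-1 | T1 1-2 | T2 2-3 | T1 3-4 | T2 4-5 | T1 5-6 | T3 6-7 | T2 7-8 | T4 8-9 | T1 9-10 | T3 10-11 | T2 11-12 | T4 12-13 | T1 13-14 | T3 14-15 | T2 15-16 | T1 16-17 | T3 17-18 | T2 18-19 | T1 19-20 | T3 20-21 | T1 21-22 | T3 22-23 | T1 23-24 | T3 24-25 | T1 25-26 | T3 26-27 | T1 27-28 | T3 28-33 |
Completion: T1=28  T2=19  T3=33  T4=13
Turnaround (C−A): T1=27  T2=19  T3=28  T4=7
Waiting(T1) = turnaround − burst = 27 − 11 = 16

16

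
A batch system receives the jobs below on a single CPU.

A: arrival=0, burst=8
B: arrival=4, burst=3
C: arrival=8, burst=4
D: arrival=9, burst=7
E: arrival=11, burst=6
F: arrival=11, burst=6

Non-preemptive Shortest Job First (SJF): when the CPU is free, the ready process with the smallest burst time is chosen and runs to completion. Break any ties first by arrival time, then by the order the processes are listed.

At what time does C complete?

15

Schedule: | A 0-8 | B 8-11 | C 11-15 | E 15-21 | F 21-27 | D 27-34 |
Completion: A=8  B=11  C=15  D=34  E=21  F=27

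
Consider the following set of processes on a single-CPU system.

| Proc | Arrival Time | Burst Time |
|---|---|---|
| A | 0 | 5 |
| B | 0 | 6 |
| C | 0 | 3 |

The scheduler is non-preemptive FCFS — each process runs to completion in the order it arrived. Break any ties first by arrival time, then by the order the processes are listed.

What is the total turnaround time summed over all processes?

30

Gantt: | A 0-5 | B 5-11 | C 11-14 |
Completion: A=5  B=11  C=14
Turnaround (C−A): A=5  B=11  C=14
Turnaround = completion − arrival: A=5, B=11, C=14
Total turnaround = 5 + 11 + 14 = 30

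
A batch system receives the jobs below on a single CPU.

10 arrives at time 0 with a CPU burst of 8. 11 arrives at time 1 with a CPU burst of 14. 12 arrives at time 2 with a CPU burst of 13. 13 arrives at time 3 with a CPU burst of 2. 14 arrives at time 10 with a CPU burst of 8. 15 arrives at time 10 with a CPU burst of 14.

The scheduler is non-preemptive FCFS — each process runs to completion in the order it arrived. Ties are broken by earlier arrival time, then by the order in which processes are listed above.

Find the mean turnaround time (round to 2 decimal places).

Gantt: | 10 0-8 | 11 8-22 | 12 22-35 | 13 35-37 | 14 37-45 | 15 45-59 |
Completion: 10=8  11=22  12=35  13=37  14=45  15=59
Turnaround (C−A): 10=8  11=21  12=33  13=34  14=35  15=49
Turnaround times: 10=8, 11=21, 12=33, 13=34, 14=35, 15=49
Average turnaround = (8+21+33+34+35+49) / 6 = 180/6 = 30.00

30.00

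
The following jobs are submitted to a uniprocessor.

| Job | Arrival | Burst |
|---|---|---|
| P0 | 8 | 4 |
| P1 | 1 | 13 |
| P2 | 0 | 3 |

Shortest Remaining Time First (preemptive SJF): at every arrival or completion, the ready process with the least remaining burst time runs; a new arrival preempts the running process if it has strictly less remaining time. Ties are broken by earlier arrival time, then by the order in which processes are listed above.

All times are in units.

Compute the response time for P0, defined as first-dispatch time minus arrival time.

Gantt: | P2 0-3 | P1 3-8 | P0 8-12 | P1 12-20 |
Completion: P0=12  P1=20  P2=3
Turnaround (C−A): P0=4  P1=19  P2=3
Response(P0) = first start − arrival = 8 − 8 = 0

0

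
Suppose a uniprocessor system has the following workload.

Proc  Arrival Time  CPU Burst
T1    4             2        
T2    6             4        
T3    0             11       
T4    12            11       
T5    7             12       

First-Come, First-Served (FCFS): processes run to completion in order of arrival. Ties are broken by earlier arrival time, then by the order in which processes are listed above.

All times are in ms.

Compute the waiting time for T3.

Gantt: | T3 0-11 | T1 11-13 | T2 13-17 | T5 17-29 | T4 29-40 |
Completion: T1=13  T2=17  T3=11  T4=40  T5=29
Turnaround (C−A): T1=9  T2=11  T3=11  T4=28  T5=22
Waiting(T3) = turnaround − burst = 11 − 11 = 0

0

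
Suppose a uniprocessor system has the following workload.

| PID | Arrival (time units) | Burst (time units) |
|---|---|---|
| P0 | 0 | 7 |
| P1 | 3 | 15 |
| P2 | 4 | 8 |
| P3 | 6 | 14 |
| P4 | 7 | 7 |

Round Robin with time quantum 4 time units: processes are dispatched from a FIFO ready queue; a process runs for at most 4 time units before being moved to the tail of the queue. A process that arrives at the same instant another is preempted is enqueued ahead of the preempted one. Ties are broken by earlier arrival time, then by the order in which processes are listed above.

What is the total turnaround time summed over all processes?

164

Gantt: | P0 0-4 | P1 4-8 | P2 8-12 | P0 12-15 | P3 15-19 | P4 19-23 | P1 23-27 | P2 27-31 | P3 31-35 | P4 35-38 | P1 38-42 | P3 42-46 | P1 46-49 | P3 49-51 |
Completion: P0=15  P1=49  P2=31  P3=51  P4=38
Turnaround = completion − arrival: P0=15, P1=46, P2=27, P3=45, P4=31
Total turnaround = 15 + 46 + 27 + 45 + 31 = 164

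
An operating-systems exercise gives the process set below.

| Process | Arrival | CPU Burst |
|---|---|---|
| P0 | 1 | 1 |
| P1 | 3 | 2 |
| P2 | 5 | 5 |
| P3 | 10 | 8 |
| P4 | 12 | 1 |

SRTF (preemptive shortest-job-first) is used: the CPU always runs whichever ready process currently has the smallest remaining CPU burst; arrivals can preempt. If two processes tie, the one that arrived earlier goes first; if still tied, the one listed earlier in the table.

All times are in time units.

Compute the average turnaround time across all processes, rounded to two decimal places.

Timeline: | idle 0-1 | P0 1-2 | idle 2-3 | P1 3-5 | P2 5-10 | P3 10-12 | P4 12-13 | P3 13-19 |
Completion: P0=2  P1=5  P2=10  P3=19  P4=13
Turnaround times: P0=1, P1=2, P2=5, P3=9, P4=1
Average turnaround = (1+2+5+9+1) / 5 = 18/5 = 3.60

3.60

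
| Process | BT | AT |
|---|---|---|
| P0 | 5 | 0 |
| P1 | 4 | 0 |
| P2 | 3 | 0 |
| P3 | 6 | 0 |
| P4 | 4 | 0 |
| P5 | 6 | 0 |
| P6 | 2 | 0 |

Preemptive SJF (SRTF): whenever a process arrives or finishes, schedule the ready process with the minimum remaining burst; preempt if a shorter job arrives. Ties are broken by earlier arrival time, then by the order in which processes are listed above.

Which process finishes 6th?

Gantt: | P6 0-2 | P2 2-5 | P1 5-9 | P4 9-13 | P0 13-18 | P3 18-24 | P5 24-30 |
Completion: P0=18  P1=9  P2=5  P3=24  P4=13  P5=30  P6=2
Finish order: P6 → P2 → P1 → P4 → P0 → P3 → P5

P3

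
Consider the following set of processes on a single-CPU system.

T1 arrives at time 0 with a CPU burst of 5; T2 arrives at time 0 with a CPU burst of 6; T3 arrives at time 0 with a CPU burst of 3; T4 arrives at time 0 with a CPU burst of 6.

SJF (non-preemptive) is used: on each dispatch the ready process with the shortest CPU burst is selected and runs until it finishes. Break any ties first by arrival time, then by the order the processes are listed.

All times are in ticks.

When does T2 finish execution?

Gantt: | T3 0-3 | T1 3-8 | T2 8-14 | T4 14-20 |
Completion: T1=8  T2=14  T3=3  T4=20
Turnaround (C−A): T1=8  T2=14  T3=3  T4=20

14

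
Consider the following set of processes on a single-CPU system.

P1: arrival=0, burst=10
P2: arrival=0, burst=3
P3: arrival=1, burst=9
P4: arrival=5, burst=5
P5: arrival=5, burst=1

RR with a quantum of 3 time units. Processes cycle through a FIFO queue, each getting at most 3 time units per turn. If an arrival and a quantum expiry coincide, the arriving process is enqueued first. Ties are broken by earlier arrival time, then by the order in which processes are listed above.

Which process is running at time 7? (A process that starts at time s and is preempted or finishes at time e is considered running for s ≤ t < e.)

Timeline: | P1 0-3 | P2 3-6 | P3 6-9 | P1 9-12 | P4 12-15 | P5 15-16 | P3 16-19 | P1 19-22 | P4 22-24 | P3 24-27 | P1 27-28 |
Completion: P1=28  P2=6  P3=27  P4=24  P5=16
Turnaround (C−A): P1=28  P2=6  P3=26  P4=19  P5=11

P3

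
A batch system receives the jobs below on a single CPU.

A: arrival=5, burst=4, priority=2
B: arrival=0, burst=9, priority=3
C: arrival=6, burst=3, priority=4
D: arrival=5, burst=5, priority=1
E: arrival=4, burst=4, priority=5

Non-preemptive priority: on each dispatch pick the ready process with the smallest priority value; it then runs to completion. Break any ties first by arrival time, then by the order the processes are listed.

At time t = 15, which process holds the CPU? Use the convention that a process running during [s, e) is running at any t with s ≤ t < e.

Timeline: | B 0-9 | D 9-14 | A 14-18 | C 18-21 | E 21-25 |
Completion: A=18  B=9  C=21  D=14  E=25

A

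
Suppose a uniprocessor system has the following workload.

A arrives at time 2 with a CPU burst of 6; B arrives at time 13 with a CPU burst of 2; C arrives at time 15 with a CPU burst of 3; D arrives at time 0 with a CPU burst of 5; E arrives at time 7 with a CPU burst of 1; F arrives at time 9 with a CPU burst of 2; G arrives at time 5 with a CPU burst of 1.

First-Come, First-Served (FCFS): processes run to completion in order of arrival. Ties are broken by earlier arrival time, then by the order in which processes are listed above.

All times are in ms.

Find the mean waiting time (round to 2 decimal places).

Schedule: | D 0-5 | A 5-11 | G 11-12 | E 12-13 | F 13-15 | B 15-17 | C 17-20 |
Completion: A=11  B=17  C=20  D=5  E=13  F=15  G=12
Waiting times: A=3, B=2, C=2, D=0, E=5, F=4, G=6
Average waiting = (3+2+2+0+5+4+6) / 7 = 22/7 = 3.14

3.14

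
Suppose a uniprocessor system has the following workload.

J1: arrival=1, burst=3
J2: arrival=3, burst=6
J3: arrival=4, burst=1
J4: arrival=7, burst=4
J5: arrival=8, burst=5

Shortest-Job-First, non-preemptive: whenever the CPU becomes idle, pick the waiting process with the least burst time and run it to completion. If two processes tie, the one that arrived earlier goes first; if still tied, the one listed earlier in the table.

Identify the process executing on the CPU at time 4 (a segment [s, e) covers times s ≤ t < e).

J3

Timeline: | idle 0-1 | J1 1-4 | J3 4-5 | J2 5-11 | J4 11-15 | J5 15-20 |
Completion: J1=4  J2=11  J3=5  J4=15  J5=20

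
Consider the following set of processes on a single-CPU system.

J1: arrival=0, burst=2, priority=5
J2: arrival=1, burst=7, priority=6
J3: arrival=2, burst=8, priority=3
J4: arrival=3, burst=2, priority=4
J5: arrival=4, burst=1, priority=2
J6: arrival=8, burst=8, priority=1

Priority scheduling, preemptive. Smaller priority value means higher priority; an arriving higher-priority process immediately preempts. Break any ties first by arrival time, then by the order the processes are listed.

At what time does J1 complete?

2

Gantt: | J1 0-2 | J3 2-4 | J5 4-5 | J3 5-8 | J6 8-16 | J3 16-19 | J4 19-21 | J2 21-28 |
Completion: J1=2  J2=28  J3=19  J4=21  J5=5  J6=16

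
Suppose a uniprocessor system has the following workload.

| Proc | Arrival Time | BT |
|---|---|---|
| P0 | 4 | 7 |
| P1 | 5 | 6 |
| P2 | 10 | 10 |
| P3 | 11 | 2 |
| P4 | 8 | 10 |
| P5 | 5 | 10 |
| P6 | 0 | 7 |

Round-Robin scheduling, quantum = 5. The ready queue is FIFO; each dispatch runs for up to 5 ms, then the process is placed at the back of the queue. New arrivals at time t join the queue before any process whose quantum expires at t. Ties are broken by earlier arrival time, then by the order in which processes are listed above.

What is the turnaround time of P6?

22

Gantt: | P6 0-5 | P0 5-10 | P1 10-15 | P5 15-20 | P6 20-22 | P4 22-27 | P2 27-32 | P0 32-34 | P3 34-36 | P1 36-37 | P5 37-42 | P4 42-47 | P2 47-52 |
Completion: P0=34  P1=37  P2=52  P3=36  P4=47  P5=42  P6=22
Turnaround(P6) = completion − arrival = 22 − 0 = 22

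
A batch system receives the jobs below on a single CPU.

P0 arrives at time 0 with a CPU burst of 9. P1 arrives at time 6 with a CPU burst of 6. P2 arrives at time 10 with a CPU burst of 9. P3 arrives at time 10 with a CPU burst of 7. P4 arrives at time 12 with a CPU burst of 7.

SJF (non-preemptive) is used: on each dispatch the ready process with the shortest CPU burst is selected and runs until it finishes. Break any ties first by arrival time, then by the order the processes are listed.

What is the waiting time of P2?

19

Timeline: | P0 0-9 | P1 9-15 | P3 15-22 | P4 22-29 | P2 29-38 |
Completion: P0=9  P1=15  P2=38  P3=22  P4=29
Turnaround (C−A): P0=9  P1=9  P2=28  P3=12  P4=17
Waiting(P2) = turnaround − burst = 28 − 9 = 19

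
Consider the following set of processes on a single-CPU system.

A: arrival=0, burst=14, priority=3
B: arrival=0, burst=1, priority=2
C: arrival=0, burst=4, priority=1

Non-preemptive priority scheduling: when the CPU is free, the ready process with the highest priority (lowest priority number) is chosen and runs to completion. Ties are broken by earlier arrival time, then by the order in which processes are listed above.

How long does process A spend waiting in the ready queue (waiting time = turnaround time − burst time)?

5

Timeline: | C 0-4 | B 4-5 | A 5-19 |
Completion: A=19  B=5  C=4
Waiting(A) = turnaround − burst = 19 − 14 = 5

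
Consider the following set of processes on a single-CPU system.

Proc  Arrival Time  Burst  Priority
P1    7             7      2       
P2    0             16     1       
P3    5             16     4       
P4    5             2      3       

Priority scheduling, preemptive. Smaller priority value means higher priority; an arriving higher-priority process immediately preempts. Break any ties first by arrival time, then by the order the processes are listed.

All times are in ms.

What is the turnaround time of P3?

36

Timeline: | P2 0-16 | P1 16-23 | P4 23-25 | P3 25-41 |
Completion: P1=23  P2=16  P3=41  P4=25
Turnaround(P3) = completion − arrival = 41 − 5 = 36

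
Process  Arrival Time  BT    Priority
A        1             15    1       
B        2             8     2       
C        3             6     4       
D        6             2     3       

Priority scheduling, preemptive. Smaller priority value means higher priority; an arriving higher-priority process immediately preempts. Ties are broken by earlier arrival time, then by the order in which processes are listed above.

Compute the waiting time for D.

18

Timeline: | idle 0-1 | A 1-16 | B 16-24 | D 24-26 | C 26-32 |
Completion: A=16  B=24  C=32  D=26
Turnaround (C−A): A=15  B=22  C=29  D=20
Waiting(D) = turnaround − burst = 20 − 2 = 18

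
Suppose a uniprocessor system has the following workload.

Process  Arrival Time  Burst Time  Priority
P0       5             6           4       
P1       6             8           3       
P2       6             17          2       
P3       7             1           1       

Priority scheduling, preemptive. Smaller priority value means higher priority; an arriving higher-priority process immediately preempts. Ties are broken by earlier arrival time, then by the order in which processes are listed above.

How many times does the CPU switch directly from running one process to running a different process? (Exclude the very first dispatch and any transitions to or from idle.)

Timeline: | idle 0-5 | P0 5-6 | P2 6-7 | P3 7-8 | P2 8-24 | P1 24-32 | P0 32-37 |
Completion: P0=37  P1=32  P2=24  P3=8
Turnaround (C−A): P0=32  P1=26  P2=18  P3=1

5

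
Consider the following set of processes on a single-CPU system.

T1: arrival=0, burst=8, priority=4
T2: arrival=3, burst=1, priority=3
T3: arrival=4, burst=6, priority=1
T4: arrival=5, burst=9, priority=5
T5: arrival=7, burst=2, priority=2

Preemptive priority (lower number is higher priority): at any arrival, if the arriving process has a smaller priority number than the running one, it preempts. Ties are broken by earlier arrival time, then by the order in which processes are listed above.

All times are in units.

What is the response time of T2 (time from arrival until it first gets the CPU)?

Gantt: | T1 0-3 | T2 3-4 | T3 4-10 | T5 10-12 | T1 12-17 | T4 17-26 |
Completion: T1=17  T2=4  T3=10  T4=26  T5=12
Response(T2) = first start − arrival = 3 − 3 = 0

0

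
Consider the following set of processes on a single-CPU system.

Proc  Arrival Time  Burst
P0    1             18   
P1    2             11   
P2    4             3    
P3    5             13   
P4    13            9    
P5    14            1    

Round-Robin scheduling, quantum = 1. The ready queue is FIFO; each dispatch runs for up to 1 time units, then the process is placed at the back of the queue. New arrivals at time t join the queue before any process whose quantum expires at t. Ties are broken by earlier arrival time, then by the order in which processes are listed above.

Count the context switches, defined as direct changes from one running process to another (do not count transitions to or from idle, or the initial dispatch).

Schedule: | idle 0-1 | P0 1-2 | P1 2-3 | P0 3-4 | P1 4-5 | P2 5-6 | P0 6-7 | P3 7-8 | P1 8-9 | P2 9-10 | P0 10-11 | P3 11-12 | P1 12-13 | P2 13-14 | P0 14-15 | P3 15-16 | P4 16-17 | P1 17-18 | P5 18-19 | P0 19-20 | P3 20-21 | P4 21-22 | P1 22-23 | P0 23-24 | P3 24-25 | P4 25-26 | P1 26-27 | P0 27-28 | P3 28-29 | P4 29-30 | P1 30-31 | P0 31-32 | P3 32-33 | P4 33-34 | P1 34-35 | P0 35-36 | P3 36-37 | P4 37-38 | P1 38-39 | P0 39-40 | P3 40-41 | P4 41-42 | P1 42-43 | P0 43-44 | P3 44-45 | P4 45-46 | P0 46-47 | P3 47-48 | P4 48-49 | P0 49-50 | P3 50-51 | P0 51-52 | P3 52-53 | P0 53-56 |
Completion: P0=56  P1=43  P2=14  P3=53  P4=49  P5=19
Turnaround (C−A): P0=55  P1=41  P2=10  P3=48  P4=36  P5=5

52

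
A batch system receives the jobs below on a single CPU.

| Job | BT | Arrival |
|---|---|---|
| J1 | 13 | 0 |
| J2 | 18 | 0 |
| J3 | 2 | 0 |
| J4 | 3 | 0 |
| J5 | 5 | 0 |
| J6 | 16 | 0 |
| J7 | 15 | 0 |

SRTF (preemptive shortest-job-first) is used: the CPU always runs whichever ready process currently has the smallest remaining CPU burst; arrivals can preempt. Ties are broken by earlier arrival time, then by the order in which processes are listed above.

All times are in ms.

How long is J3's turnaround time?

2

Schedule: | J3 0-2 | J4 2-5 | J5 5-10 | J1 10-23 | J7 23-38 | J6 38-54 | J2 54-72 |
Completion: J1=23  J2=72  J3=2  J4=5  J5=10  J6=54  J7=38
Turnaround (C−A): J1=23  J2=72  J3=2  J4=5  J5=10  J6=54  J7=38
Turnaround(J3) = completion − arrival = 2 − 0 = 2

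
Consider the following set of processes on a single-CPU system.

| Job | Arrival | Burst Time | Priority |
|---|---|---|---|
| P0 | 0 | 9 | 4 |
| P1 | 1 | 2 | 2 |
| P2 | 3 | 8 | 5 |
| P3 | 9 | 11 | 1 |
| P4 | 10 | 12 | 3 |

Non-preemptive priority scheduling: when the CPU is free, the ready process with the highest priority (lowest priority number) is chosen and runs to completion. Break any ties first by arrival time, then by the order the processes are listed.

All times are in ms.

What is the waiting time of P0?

Gantt: | P0 0-9 | P3 9-20 | P1 20-22 | P4 22-34 | P2 34-42 |
Completion: P0=9  P1=22  P2=42  P3=20  P4=34
Waiting(P0) = turnaround − burst = 9 − 9 = 0

0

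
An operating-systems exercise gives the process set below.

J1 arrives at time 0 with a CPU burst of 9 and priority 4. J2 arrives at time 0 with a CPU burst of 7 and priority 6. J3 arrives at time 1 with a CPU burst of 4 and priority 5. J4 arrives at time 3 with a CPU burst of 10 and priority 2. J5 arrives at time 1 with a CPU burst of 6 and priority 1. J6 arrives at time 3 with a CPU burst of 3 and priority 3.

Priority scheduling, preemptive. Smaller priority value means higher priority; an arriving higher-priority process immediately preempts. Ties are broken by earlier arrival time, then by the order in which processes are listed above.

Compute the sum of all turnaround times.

135

Timeline: | J1 0-1 | J5 1-7 | J4 7-17 | J6 17-20 | J1 20-28 | J3 28-32 | J2 32-39 |
Completion: J1=28  J2=39  J3=32  J4=17  J5=7  J6=20
Turnaround (C−A): J1=28  J2=39  J3=31  J4=14  J5=6  J6=17
Turnaround = completion − arrival: J1=28, J2=39, J3=31, J4=14, J5=6, J6=17
Total turnaround = 28 + 39 + 31 + 14 + 6 + 17 = 135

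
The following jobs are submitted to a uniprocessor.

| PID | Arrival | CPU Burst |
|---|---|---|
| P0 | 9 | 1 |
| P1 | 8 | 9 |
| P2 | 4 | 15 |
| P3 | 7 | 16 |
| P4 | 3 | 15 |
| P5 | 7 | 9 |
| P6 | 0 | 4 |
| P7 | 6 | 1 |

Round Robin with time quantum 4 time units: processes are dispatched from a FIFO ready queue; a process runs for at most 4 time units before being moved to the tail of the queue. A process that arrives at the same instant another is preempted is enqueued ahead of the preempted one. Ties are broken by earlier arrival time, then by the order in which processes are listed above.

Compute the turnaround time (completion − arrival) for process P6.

4

Gantt: | P6 0-4 | P4 4-8 | P2 8-12 | P7 12-13 | P3 13-17 | P5 17-21 | P1 21-25 | P4 25-29 | P0 29-30 | P2 30-34 | P3 34-38 | P5 38-42 | P1 42-46 | P4 46-50 | P2 50-54 | P3 54-58 | P5 58-59 | P1 59-60 | P4 60-63 | P2 63-66 | P3 66-70 |
Completion: P0=30  P1=60  P2=66  P3=70  P4=63  P5=59  P6=4  P7=13
Turnaround (C−A): P0=21  P1=52  P2=62  P3=63  P4=60  P5=52  P6=4  P7=7
Turnaround(P6) = completion − arrival = 4 − 0 = 4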